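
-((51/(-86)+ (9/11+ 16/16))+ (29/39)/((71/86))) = -5568595/2619474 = -2.13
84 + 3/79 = 6639/79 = 84.04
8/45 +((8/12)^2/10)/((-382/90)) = 1438/8595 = 0.17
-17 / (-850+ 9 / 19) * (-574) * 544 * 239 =-24105226432 / 16141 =-1493415.92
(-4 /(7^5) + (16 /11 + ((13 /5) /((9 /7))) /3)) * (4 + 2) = 12.77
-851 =-851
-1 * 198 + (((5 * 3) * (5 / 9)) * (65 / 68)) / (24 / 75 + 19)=-19468711 / 98532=-197.59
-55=-55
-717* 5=-3585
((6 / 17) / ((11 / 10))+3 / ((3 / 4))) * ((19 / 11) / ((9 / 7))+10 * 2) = 1707304 / 18513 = 92.22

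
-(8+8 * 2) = -24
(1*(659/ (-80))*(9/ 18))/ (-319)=659/ 51040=0.01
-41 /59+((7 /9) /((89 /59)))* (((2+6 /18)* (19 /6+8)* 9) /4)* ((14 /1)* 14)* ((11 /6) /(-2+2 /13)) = -80086316069 /13610592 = -5884.12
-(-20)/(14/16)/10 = 16/7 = 2.29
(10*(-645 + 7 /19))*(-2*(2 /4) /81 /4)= 30620 /1539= 19.90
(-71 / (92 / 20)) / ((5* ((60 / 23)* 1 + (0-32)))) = 71 / 676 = 0.11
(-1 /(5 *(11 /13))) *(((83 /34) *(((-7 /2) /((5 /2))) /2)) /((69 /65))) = 98189 /258060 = 0.38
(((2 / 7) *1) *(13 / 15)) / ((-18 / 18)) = -26 / 105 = -0.25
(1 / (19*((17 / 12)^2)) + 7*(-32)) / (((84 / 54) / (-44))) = 243508320 / 38437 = 6335.26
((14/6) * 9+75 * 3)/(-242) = -123/121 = -1.02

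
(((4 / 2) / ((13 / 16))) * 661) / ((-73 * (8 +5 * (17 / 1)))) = -0.24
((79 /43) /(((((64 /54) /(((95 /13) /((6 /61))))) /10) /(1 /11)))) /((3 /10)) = 34335375 /98384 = 348.99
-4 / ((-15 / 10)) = 8 / 3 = 2.67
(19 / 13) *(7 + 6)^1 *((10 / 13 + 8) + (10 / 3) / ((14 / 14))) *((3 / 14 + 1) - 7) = -121068 / 91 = -1330.42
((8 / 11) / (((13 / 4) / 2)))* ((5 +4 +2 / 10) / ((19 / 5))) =2944 / 2717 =1.08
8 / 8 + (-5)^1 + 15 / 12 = -11 / 4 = -2.75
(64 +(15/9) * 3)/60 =23/20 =1.15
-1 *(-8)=8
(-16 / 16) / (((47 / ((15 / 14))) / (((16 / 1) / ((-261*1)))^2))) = -640 / 7470603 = -0.00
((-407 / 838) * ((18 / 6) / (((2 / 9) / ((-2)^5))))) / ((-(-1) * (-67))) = -87912 / 28073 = -3.13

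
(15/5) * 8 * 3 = 72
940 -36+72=976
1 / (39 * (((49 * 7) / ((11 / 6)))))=0.00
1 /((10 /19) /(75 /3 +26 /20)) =4997 /100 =49.97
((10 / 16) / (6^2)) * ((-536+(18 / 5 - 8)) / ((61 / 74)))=-49987 / 4392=-11.38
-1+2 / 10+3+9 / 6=37 / 10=3.70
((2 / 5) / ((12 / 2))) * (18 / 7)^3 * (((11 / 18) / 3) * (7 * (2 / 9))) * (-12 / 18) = -176 / 735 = -0.24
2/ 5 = 0.40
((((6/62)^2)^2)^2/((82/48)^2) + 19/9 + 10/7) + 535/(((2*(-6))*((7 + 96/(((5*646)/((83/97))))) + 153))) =29536338617126679984836611/9057223260710260894859328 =3.26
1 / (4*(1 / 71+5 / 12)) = 213 / 367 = 0.58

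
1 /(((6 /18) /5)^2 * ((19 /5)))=1125 /19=59.21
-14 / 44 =-7 / 22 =-0.32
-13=-13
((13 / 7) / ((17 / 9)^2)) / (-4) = -1053 / 8092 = -0.13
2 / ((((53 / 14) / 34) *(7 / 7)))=952 / 53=17.96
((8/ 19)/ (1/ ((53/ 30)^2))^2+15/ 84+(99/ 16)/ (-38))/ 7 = 0.59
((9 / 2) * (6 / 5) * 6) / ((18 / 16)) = 144 / 5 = 28.80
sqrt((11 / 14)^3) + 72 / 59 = 1.92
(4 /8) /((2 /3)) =3 /4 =0.75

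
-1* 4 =-4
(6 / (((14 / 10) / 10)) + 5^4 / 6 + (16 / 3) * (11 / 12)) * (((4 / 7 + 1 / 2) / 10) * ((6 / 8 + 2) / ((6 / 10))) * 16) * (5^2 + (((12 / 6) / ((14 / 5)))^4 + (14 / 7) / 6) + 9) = 41290.96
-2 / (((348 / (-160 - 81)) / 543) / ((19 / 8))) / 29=828799 / 13456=61.59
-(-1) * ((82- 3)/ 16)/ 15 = 79/ 240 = 0.33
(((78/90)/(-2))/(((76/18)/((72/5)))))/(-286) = 27/5225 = 0.01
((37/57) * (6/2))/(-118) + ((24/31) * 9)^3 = 338.26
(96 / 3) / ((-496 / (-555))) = 35.81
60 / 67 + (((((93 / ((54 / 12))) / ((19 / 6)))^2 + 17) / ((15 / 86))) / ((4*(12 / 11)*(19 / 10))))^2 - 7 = 768055494933787 / 453898659888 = 1692.13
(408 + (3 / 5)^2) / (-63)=-3403 / 525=-6.48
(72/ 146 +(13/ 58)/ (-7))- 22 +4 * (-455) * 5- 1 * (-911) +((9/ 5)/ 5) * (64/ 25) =-152072897887/ 18523750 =-8209.62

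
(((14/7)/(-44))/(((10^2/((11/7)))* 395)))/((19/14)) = -1/750500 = -0.00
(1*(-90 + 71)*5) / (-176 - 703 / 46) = 4370 / 8799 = 0.50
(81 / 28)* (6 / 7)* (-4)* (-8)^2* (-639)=19875456 / 49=405621.55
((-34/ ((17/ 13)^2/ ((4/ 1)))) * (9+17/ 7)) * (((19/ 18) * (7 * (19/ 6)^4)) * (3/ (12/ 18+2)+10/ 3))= -223876491085/ 74358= -3010792.26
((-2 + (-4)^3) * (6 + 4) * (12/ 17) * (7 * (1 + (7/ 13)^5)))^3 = -9960946167693507807744000000000/ 251476292378227889141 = -39609881605.51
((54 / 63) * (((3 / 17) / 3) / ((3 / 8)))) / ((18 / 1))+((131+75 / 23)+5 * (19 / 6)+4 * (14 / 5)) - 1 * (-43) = 50325631 / 246330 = 204.30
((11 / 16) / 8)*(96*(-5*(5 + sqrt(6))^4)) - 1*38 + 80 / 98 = -127074.13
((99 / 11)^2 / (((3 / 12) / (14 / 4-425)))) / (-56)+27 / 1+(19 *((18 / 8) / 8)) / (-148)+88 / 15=1229032061 / 497280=2471.51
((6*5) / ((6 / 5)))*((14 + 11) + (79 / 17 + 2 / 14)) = 88625 / 119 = 744.75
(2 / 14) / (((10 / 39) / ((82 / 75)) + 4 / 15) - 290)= -7995 / 16201801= -0.00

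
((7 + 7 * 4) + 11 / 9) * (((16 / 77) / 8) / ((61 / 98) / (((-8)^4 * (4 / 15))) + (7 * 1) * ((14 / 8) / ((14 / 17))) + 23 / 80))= 747765760 / 12051423549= 0.06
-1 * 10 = -10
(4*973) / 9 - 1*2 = 3874 / 9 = 430.44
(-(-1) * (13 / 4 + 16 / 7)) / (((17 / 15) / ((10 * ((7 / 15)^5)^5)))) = 5939018172797558846431 / 22894392586598396301269531250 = 0.00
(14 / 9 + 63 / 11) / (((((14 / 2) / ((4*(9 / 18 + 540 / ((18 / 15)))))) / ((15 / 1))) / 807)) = 249640070 / 11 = 22694551.82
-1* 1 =-1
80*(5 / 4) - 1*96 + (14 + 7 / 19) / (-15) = 289 / 95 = 3.04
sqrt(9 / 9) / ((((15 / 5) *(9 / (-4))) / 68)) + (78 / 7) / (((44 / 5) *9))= -41303 / 4158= -9.93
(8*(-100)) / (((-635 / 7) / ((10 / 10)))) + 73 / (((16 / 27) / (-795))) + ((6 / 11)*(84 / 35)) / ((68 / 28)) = -186049104697 / 1899920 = -97924.70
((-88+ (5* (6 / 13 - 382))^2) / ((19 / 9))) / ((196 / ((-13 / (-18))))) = 76878141 / 12103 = 6351.99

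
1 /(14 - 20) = -1 /6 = -0.17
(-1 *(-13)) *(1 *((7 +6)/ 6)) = 169/ 6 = 28.17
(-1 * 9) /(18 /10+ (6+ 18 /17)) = -255 /251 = -1.02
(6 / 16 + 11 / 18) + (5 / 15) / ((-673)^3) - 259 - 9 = -5860187896849 / 21947127624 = -267.01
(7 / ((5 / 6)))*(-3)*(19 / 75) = -798 / 125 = -6.38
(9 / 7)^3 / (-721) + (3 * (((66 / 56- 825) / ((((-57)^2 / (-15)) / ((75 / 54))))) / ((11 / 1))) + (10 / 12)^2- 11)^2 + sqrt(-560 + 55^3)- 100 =-3578242521529649 / 167073965779392 + sqrt(165815) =385.79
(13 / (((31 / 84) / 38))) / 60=3458 / 155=22.31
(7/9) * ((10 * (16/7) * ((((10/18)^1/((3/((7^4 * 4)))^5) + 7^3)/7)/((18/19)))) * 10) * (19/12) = 4213761189805785271120600/531441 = 7928935083679628164.03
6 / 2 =3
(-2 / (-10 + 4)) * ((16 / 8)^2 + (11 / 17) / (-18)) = 1213 / 918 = 1.32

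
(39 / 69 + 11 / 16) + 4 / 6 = 2119 / 1104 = 1.92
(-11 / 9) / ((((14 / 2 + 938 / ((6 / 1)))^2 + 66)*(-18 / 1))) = 11 / 4332492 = 0.00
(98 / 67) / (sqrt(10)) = 49*sqrt(10) / 335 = 0.46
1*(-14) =-14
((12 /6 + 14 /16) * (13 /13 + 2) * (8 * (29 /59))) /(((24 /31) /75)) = 1550775 /472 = 3285.54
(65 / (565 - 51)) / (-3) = -65 / 1542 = -0.04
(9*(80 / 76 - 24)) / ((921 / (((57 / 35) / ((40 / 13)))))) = -12753 / 107450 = -0.12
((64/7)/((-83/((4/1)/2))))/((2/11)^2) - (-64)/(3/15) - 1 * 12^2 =98384/581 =169.34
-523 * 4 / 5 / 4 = -523 / 5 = -104.60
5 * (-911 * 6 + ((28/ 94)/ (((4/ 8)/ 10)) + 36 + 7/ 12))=-15294155/ 564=-27117.30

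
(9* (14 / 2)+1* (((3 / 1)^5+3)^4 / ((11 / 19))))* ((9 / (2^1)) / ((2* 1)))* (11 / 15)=208744618671 / 20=10437230933.55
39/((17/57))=2223/17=130.76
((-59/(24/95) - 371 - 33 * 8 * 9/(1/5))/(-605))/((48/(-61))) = -26.22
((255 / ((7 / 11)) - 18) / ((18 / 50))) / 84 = 22325 / 1764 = 12.66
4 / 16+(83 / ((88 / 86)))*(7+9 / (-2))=17867 / 88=203.03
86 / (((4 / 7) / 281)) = 84581 / 2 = 42290.50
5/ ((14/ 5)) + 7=123/ 14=8.79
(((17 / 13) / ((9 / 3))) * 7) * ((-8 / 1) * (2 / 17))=-112 / 39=-2.87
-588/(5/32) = -3763.20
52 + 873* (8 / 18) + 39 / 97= 42719 / 97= 440.40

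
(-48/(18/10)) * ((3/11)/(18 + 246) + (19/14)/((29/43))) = -53.69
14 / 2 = 7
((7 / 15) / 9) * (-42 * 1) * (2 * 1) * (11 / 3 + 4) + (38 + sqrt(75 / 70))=sqrt(210) / 14 + 622 / 135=5.64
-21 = -21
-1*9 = -9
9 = 9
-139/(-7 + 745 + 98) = -139/836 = -0.17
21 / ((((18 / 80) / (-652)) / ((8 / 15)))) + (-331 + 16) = -294931 / 9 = -32770.11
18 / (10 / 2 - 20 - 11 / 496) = -8928 / 7451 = -1.20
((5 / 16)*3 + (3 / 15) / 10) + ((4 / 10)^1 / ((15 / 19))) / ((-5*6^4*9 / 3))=0.96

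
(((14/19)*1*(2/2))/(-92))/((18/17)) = -119/15732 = -0.01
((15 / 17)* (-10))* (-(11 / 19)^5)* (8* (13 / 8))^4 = 689966641650 / 42093683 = 16391.22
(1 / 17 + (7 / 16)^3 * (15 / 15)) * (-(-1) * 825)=8189775 / 69632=117.62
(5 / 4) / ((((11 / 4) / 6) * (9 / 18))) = 60 / 11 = 5.45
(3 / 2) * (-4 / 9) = -2 / 3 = -0.67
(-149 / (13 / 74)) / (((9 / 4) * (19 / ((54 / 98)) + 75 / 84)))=-3704736 / 347659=-10.66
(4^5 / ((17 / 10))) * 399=4085760 / 17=240338.82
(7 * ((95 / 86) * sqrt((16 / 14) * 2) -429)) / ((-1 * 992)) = 3003 / 992 -95 * sqrt(7) / 21328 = 3.02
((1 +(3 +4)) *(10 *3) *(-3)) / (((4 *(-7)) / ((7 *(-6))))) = -1080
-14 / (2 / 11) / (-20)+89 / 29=4013 / 580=6.92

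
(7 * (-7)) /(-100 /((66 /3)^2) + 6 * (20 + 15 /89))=-527681 /1300945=-0.41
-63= -63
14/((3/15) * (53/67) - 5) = -2345/811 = -2.89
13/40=0.32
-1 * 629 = -629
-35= -35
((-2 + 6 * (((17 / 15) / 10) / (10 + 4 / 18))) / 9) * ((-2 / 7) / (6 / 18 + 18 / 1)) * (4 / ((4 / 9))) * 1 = 13341 / 442750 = 0.03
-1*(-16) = 16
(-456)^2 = 207936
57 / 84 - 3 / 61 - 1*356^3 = -77061570253 / 1708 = -45118015.37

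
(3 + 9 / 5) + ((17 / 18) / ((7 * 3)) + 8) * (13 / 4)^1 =233953 / 7560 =30.95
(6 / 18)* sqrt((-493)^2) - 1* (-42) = 619 / 3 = 206.33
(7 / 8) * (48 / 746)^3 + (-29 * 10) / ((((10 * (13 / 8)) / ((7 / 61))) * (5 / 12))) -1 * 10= -3068925468506 / 205764138905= -14.91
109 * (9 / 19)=981 / 19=51.63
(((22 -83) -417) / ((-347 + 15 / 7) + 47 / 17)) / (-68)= -1673 / 81418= -0.02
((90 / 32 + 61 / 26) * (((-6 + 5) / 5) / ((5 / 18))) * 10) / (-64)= 9657 / 16640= 0.58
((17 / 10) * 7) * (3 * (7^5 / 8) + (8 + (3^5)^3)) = 13666167179 / 80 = 170827089.74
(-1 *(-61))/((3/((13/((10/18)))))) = 2379/5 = 475.80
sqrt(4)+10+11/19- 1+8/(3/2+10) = 5364/437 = 12.27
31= 31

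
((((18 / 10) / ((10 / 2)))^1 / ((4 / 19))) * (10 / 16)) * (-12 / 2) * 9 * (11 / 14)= -50787 / 1120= -45.35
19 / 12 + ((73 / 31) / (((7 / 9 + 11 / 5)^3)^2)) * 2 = 1.59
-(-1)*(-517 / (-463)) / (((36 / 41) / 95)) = 2013715 / 16668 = 120.81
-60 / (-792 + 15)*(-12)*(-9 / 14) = 0.60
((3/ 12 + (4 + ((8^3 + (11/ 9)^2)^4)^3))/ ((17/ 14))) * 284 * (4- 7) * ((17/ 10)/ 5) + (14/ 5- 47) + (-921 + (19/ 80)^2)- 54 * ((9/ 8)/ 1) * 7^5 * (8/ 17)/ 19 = -881316328043101409014912551585456321821452712810234380220101739/ 10992879408567390159302657280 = -80171563362756471794362020000000000.00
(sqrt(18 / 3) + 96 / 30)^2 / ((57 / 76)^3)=2048*sqrt(6) / 135 + 25984 / 675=75.65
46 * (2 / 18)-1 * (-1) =55 / 9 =6.11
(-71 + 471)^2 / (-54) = -80000 / 27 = -2962.96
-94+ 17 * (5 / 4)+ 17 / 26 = -3749 / 52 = -72.10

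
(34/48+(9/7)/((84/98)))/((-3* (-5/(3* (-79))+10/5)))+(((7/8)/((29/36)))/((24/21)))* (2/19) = -209165/791787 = -0.26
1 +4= 5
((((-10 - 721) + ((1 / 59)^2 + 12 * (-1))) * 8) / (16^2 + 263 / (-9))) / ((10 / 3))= -279329256 / 35523605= -7.86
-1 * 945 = -945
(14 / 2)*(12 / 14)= 6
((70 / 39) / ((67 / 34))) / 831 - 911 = -1978145753 / 2171403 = -911.00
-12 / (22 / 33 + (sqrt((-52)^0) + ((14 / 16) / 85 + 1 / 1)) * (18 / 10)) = -122400 / 43709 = -2.80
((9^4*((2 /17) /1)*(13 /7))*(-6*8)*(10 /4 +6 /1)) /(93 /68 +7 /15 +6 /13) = -54287288640 /213101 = -254749.10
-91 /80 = -1.14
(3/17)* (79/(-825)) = -79/4675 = -0.02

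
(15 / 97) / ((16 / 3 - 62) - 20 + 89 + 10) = 45 / 6499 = 0.01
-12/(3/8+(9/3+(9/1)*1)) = -32/33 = -0.97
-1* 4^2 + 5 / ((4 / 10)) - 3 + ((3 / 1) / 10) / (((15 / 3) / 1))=-161 / 25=-6.44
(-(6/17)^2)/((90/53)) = -106/1445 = -0.07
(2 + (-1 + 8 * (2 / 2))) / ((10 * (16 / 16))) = 0.90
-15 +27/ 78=-381/ 26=-14.65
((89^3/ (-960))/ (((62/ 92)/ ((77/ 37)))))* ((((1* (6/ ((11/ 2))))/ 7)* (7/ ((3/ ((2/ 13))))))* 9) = -1141.77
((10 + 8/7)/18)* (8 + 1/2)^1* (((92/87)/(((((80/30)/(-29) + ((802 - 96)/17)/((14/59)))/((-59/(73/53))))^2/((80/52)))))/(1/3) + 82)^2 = 35634.06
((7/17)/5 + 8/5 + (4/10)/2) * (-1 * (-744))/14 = 11904/119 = 100.03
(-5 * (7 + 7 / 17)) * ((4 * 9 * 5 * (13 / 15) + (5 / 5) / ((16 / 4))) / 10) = -39375 / 68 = -579.04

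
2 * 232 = 464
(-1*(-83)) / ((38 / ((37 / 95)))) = 0.85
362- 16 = 346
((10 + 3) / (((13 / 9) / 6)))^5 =459165024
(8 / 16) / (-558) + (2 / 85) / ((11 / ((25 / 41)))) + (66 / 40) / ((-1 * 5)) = -17625686 / 53477325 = -0.33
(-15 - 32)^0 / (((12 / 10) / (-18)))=-15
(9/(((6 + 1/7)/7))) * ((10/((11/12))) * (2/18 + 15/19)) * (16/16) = 82320/817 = 100.76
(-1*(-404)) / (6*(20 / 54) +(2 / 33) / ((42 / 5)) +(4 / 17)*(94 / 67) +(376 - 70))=106296036 / 81184795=1.31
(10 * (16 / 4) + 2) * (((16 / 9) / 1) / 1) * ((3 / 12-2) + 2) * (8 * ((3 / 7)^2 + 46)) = 144832 / 21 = 6896.76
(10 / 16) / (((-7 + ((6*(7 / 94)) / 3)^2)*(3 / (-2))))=11045 / 184968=0.06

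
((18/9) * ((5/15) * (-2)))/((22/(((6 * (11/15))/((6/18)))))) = -4/5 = -0.80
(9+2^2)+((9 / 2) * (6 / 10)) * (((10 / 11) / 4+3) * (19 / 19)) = 4777 / 220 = 21.71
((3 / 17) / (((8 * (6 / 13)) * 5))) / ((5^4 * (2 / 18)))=117 / 850000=0.00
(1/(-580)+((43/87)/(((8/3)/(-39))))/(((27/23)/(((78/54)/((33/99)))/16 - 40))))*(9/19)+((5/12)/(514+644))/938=33289608548881/287279233920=115.88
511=511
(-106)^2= 11236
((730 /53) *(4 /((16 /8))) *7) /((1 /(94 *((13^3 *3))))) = 119468714.72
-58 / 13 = -4.46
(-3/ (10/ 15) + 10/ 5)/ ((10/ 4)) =-1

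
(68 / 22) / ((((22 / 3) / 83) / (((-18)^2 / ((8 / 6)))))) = 1028619 / 121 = 8500.98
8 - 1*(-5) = 13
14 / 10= 7 / 5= 1.40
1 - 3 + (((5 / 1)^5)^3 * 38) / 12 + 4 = 579833984387 / 6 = 96638997397.83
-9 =-9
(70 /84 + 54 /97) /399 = 809 /232218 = 0.00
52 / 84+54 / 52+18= 10733 / 546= 19.66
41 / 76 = 0.54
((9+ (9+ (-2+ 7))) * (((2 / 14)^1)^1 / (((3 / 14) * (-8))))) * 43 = -989 / 12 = -82.42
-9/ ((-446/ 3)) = 27/ 446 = 0.06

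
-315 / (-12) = 105 / 4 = 26.25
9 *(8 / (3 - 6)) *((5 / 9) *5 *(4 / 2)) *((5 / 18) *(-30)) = 10000 / 9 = 1111.11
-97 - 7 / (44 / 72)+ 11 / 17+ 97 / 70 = -106.42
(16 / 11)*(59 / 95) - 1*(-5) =6169 / 1045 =5.90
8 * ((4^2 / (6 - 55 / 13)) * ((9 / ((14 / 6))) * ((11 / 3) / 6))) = 27456 / 161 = 170.53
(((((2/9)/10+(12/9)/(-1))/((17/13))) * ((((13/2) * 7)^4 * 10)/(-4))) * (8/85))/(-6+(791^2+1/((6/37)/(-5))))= 52596995087/32546009550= 1.62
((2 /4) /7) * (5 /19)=5 /266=0.02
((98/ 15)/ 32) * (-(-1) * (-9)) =-147/ 80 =-1.84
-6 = -6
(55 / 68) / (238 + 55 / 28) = 385 / 114223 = 0.00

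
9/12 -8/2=-13/4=-3.25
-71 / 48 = -1.48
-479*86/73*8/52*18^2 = -26693712/949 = -28128.25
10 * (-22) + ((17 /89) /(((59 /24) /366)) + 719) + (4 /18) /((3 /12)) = 24968201 /47259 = 528.33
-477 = -477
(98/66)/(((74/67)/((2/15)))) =3283/18315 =0.18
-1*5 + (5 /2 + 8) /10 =-79 /20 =-3.95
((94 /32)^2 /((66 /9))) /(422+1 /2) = 6627 /2379520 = 0.00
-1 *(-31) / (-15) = -31 / 15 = -2.07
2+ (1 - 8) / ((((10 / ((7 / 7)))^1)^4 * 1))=19993 / 10000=2.00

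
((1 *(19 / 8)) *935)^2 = 315595225 / 64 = 4931175.39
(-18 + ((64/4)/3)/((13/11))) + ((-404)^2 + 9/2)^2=4155985330655/156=26640931606.76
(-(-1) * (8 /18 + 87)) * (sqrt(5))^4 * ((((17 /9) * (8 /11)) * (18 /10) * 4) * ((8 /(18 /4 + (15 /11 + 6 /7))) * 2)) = 95900672 /1863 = 51476.47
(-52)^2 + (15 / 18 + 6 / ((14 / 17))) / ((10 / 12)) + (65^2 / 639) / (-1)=60544984 / 22365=2707.13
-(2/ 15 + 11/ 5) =-2.33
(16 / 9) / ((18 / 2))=16 / 81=0.20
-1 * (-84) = 84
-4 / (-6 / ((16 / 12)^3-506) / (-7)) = 190372 / 81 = 2350.27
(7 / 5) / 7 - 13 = -64 / 5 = -12.80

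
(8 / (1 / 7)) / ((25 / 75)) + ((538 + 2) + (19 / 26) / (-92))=1693517 / 2392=707.99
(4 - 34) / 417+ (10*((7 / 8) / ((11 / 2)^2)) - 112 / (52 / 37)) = -79.47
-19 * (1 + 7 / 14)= -57 / 2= -28.50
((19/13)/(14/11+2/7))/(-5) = -0.19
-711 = -711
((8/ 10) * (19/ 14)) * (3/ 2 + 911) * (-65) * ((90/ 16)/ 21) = -6761625/ 392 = -17249.04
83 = 83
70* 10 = 700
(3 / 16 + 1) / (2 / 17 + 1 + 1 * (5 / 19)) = 6137 / 7136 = 0.86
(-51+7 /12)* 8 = -1210 /3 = -403.33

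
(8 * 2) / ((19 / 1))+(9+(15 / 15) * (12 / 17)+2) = 4053 / 323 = 12.55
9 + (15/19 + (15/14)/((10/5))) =5493/532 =10.33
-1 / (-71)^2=-1 / 5041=-0.00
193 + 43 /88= 17027 /88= 193.49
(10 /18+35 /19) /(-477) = -410 /81567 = -0.01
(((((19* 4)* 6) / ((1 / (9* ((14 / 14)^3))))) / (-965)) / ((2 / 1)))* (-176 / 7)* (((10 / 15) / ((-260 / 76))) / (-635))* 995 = 910343808 / 55762525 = 16.33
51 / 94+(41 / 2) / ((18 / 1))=1.68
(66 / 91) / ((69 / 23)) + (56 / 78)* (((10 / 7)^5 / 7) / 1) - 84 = -83.15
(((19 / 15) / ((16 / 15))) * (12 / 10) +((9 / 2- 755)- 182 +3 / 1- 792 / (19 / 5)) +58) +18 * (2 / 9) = -816617 / 760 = -1074.50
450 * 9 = 4050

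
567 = 567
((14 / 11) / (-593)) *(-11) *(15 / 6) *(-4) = -140 / 593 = -0.24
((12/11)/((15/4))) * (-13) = -208/55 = -3.78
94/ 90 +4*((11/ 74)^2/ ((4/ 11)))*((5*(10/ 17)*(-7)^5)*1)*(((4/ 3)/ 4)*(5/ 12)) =-1552508053/ 930920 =-1667.71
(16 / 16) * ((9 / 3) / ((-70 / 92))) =-138 / 35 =-3.94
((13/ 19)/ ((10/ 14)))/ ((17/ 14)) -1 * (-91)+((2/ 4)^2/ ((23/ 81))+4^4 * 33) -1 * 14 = 1266892523/ 148580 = 8526.67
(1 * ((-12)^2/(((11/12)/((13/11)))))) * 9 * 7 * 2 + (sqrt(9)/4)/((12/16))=2830585/121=23393.26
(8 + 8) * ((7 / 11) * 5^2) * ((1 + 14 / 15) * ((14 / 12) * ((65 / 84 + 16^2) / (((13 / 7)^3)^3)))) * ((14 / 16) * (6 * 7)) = 43288694927563505 / 2099690875854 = 20616.70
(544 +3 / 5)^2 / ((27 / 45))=7414729 / 15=494315.27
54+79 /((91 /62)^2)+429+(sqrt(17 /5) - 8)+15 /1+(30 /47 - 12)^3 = -808165128206 /859758263+sqrt(85) /5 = -938.15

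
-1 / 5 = -0.20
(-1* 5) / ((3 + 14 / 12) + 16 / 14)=-210 / 223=-0.94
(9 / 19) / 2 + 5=199 / 38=5.24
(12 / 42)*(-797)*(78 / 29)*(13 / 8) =-404079 / 406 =-995.27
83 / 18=4.61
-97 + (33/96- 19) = -3701/32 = -115.66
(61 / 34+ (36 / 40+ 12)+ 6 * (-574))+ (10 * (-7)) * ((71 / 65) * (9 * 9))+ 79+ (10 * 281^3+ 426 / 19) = 4658179308898 / 20995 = 221870888.73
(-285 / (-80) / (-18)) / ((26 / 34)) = -323 / 1248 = -0.26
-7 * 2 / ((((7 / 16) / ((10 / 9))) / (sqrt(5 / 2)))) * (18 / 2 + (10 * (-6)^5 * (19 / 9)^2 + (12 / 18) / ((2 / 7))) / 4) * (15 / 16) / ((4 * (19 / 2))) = 25989125 * sqrt(10) / 684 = 120153.26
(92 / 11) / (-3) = -92 / 33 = -2.79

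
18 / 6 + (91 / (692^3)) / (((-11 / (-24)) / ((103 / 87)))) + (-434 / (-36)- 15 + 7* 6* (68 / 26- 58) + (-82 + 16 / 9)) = -1240043897894609 / 515327817576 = -2406.32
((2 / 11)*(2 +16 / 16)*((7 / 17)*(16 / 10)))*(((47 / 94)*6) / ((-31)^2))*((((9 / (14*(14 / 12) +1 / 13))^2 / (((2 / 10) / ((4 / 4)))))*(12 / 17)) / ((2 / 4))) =23284989 / 9776060800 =0.00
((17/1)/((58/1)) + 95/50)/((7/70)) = 636/29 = 21.93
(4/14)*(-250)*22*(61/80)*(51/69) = -885.64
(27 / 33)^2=81 / 121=0.67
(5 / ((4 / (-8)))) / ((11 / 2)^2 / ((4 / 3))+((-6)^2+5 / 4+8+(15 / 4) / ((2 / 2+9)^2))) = -400 / 2719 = -0.15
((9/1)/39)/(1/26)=6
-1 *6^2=-36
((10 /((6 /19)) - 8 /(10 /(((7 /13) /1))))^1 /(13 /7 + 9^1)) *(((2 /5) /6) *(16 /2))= 85274 /55575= 1.53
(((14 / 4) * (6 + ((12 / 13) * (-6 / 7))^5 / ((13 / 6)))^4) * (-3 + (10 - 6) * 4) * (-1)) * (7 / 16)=-3185298847089771790318486733792596621809626001 / 135985254682137252599954353879524575665706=-23423.85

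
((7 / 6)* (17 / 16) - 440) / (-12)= 42121 / 1152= 36.56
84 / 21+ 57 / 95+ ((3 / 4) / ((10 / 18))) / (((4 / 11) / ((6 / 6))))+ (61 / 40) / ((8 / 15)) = 715 / 64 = 11.17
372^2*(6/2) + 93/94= 39024381/94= 415152.99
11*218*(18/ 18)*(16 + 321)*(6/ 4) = 1212189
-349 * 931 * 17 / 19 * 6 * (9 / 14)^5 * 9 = -1723600.28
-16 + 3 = -13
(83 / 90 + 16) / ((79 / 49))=74627 / 7110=10.50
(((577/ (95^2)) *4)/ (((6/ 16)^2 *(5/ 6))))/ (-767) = -295424/ 103832625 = -0.00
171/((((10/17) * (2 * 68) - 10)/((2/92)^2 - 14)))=-5065533/148120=-34.20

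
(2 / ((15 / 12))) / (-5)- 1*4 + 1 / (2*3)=-623 / 150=-4.15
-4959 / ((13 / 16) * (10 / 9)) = -357048 / 65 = -5493.05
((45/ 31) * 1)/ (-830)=-9/ 5146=-0.00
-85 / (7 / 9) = -765 / 7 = -109.29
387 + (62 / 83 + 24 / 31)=999665 / 2573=388.52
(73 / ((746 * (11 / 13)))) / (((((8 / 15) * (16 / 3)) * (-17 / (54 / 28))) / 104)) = -14989455 / 31248448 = -0.48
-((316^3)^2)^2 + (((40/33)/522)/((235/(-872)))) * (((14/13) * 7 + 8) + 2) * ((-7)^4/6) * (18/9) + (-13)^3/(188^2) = -3923362976510842751590558535542906970485/3957432336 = -991391044344780112897566000000.00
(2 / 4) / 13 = 1 / 26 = 0.04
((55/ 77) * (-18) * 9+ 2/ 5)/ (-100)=1009/ 875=1.15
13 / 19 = 0.68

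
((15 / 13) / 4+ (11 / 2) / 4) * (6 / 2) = 519 / 104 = 4.99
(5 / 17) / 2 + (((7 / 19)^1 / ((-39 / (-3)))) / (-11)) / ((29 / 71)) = 377067 / 2678962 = 0.14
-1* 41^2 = -1681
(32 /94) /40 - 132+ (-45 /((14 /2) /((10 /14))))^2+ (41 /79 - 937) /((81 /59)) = -2863283210287 /3610539765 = -793.03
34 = 34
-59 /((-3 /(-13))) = -255.67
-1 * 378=-378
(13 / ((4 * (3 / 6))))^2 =42.25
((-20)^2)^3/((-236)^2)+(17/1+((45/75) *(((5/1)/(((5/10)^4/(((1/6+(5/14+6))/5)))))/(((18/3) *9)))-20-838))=1017307831/3289545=309.25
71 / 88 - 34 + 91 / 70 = -14033 / 440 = -31.89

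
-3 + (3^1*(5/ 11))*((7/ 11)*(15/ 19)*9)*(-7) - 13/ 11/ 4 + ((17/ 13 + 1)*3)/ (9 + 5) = -38461835/ 836836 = -45.96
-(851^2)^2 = -524467088401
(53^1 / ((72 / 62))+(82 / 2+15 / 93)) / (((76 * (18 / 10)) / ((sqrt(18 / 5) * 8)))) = 96869 * sqrt(10) / 31806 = 9.63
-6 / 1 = -6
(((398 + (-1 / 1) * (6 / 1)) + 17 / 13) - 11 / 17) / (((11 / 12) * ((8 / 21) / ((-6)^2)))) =98406252 / 2431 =40479.74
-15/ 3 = -5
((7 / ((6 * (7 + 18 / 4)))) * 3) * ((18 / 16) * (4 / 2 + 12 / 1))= 441 / 92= 4.79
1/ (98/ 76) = 0.78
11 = 11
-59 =-59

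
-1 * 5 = -5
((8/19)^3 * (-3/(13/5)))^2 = 58982400/7950753889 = 0.01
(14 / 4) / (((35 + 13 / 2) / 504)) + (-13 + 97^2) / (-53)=-592884 / 4399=-134.78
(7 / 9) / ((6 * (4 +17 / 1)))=0.01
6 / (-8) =-3 / 4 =-0.75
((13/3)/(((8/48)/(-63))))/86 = -819/43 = -19.05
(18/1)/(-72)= -1/4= -0.25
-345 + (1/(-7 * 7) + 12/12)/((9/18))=-16809/49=-343.04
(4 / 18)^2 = 4 / 81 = 0.05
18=18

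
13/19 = 0.68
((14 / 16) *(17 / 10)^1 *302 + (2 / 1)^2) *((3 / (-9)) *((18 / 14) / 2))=-54387 / 560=-97.12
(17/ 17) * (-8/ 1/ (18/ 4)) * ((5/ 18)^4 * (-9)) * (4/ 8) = 625/ 13122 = 0.05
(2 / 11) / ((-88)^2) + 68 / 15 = 4.53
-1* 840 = -840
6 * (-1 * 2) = -12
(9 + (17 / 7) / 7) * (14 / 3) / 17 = 916 / 357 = 2.57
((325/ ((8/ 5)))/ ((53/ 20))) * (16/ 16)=8125/ 106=76.65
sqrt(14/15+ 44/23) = sqrt(338790)/345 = 1.69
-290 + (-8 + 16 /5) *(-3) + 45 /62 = -274.87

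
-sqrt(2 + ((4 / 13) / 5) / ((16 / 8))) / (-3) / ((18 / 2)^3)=2* sqrt(2145) / 142155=0.00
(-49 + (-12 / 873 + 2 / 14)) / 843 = -99550 / 1717191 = -0.06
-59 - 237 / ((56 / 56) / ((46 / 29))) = -434.93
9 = 9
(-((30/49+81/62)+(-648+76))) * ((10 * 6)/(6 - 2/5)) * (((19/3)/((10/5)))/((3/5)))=4113279125/127596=32236.74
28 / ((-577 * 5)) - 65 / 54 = -189037 / 155790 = -1.21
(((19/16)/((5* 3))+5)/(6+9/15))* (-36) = -1219/44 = -27.70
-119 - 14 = -133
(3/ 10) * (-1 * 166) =-49.80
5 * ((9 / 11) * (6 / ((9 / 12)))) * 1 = 360 / 11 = 32.73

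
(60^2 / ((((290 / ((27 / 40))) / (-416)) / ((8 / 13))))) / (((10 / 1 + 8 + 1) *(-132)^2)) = -432 / 66671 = -0.01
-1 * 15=-15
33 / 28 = 1.18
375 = 375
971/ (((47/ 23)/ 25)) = 558325/ 47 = 11879.26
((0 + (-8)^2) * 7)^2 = 200704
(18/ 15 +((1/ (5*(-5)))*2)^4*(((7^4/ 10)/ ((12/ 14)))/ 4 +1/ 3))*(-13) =-30541927/ 1953125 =-15.64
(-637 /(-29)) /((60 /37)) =13.55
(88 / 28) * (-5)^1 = -110 / 7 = -15.71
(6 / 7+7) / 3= 55 / 21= 2.62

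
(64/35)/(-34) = -32/595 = -0.05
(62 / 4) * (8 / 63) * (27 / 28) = 1.90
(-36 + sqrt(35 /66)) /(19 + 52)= -36 /71 + sqrt(2310) /4686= -0.50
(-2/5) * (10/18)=-2/9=-0.22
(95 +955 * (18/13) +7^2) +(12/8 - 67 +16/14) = 1401.95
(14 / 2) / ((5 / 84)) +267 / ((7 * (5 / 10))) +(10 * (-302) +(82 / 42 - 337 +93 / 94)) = -31190903 / 9870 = -3160.17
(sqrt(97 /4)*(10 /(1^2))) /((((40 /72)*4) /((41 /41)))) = 9*sqrt(97) /4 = 22.16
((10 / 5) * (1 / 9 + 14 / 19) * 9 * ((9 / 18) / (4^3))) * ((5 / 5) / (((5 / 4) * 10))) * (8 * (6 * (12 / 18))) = 0.31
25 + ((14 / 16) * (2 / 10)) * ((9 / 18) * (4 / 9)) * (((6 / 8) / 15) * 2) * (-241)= 43313 / 1800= 24.06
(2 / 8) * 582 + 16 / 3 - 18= 797 / 6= 132.83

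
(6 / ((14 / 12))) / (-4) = -9 / 7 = -1.29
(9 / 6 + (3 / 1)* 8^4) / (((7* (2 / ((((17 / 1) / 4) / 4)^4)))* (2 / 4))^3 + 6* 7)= 14320271968870295619 / 242032101950809940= 59.17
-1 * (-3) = 3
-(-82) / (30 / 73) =2993 / 15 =199.53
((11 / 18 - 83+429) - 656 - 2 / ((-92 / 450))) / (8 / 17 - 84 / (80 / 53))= 21086290 / 3883527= 5.43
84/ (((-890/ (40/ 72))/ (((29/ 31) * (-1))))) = 406/ 8277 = 0.05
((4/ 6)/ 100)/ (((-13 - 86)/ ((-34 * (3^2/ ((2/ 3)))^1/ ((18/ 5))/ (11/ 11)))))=17/ 1980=0.01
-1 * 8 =-8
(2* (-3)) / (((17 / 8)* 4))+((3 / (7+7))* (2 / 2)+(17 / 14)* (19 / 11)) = 2102 / 1309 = 1.61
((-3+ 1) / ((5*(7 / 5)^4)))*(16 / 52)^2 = -4000 / 405769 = -0.01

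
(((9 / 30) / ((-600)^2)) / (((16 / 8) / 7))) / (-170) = -7 / 408000000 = -0.00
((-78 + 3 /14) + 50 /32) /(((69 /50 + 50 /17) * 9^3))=-3628225 /149946552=-0.02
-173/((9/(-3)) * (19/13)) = 2249/57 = 39.46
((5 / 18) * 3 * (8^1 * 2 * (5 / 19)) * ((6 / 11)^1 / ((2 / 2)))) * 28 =11200 / 209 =53.59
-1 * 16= -16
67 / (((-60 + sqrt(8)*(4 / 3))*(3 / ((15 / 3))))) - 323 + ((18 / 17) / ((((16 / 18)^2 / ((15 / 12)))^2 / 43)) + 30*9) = 66385222219 / 1123581952 - 335*sqrt(2) / 4034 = 58.97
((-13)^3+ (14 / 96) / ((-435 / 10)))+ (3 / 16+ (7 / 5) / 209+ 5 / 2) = -9575789603 / 4363920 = -2194.31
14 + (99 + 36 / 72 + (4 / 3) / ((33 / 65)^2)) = 118.67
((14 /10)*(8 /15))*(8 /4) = 112 /75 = 1.49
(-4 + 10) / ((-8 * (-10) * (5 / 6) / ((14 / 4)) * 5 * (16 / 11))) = 693 / 16000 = 0.04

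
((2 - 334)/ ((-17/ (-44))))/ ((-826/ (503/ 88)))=5.95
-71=-71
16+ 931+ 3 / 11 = 10420 / 11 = 947.27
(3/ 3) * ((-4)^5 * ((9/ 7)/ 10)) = -4608/ 35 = -131.66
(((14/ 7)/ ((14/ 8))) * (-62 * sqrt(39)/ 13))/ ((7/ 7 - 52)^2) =-496 * sqrt(39)/ 236691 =-0.01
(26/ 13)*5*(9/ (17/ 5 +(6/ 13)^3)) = 988650/ 38429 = 25.73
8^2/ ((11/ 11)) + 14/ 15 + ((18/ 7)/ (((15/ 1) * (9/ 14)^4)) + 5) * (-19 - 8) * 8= -99782/ 81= -1231.88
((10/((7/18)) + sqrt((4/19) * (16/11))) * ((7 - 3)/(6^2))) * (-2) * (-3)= 17.51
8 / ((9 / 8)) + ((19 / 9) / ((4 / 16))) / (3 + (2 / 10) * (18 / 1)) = 2492 / 297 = 8.39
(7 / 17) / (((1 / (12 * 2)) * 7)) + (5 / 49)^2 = 58049 / 40817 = 1.42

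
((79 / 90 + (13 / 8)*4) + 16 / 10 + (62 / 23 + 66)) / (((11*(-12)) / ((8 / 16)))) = -10049 / 34155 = -0.29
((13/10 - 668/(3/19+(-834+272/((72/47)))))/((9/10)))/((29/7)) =3641687/5858145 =0.62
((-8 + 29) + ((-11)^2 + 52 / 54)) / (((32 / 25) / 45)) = 120625 / 24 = 5026.04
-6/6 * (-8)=8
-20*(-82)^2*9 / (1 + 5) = -201720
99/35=2.83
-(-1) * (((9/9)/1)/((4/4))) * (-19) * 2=-38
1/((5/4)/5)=4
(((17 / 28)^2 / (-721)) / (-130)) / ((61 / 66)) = 9537 / 2241271760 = 0.00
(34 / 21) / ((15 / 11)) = 374 / 315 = 1.19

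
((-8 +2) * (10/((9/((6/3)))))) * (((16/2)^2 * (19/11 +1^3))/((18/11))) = -12800/9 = -1422.22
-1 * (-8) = 8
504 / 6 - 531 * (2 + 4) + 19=-3083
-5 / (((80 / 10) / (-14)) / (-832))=-7280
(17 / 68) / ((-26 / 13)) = -1 / 8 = -0.12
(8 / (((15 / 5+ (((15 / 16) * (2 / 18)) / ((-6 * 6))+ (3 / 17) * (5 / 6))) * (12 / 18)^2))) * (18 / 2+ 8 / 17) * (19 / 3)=31715712 / 92363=343.38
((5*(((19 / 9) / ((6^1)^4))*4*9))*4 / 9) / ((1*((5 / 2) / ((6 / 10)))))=38 / 1215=0.03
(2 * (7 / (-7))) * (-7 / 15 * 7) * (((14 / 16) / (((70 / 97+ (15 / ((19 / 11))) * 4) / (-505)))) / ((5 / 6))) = -63847049 / 653500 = -97.70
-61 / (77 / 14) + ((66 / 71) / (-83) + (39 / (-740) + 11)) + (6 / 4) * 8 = 568202083 / 47969020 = 11.85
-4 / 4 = -1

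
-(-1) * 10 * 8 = 80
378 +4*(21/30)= 1904/5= 380.80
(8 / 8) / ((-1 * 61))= -1 / 61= -0.02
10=10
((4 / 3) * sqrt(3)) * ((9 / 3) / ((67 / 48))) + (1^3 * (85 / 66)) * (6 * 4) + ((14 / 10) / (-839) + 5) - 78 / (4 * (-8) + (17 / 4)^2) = 192 * sqrt(3) / 67 + 427088364 / 10290335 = 46.47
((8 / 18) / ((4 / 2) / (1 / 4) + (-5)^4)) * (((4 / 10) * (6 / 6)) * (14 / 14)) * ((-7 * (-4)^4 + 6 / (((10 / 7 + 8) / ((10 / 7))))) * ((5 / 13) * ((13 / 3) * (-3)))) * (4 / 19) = 630464 / 1190673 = 0.53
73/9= 8.11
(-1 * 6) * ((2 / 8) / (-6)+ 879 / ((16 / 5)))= -13183 / 8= -1647.88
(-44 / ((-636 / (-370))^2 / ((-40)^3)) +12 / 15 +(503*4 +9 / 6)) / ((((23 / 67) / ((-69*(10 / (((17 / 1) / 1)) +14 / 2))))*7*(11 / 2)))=-695626770562223 / 18384905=-37836843.35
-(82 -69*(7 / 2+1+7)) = 1423 / 2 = 711.50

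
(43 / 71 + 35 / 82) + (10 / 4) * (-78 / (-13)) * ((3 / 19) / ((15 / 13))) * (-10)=-2156371 / 110618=-19.49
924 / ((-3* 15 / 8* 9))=-2464 / 135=-18.25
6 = 6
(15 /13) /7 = 15 /91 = 0.16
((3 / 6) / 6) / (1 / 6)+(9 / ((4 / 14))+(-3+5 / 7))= 208 / 7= 29.71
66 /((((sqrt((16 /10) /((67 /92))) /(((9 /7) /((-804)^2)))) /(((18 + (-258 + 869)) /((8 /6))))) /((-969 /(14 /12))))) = -181021797 * sqrt(15410) /647565184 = -34.70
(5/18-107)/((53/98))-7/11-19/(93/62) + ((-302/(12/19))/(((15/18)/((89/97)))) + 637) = -254771512/2544795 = -100.11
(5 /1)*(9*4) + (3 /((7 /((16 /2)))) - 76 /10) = 6154 /35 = 175.83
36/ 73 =0.49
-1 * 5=-5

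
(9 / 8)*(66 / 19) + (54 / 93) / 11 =102645 / 25916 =3.96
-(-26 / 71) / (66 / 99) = 39 / 71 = 0.55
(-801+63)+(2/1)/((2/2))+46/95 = -735.52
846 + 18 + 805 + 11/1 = 1680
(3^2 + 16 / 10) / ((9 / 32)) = 1696 / 45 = 37.69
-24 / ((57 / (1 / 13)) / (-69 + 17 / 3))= 80 / 39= 2.05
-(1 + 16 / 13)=-29 / 13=-2.23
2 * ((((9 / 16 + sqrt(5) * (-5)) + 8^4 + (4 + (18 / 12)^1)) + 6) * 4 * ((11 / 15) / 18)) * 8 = 1446038 / 135 - 352 * sqrt(5) / 27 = 10682.24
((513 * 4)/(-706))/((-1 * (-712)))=-513/125668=-0.00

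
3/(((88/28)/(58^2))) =35322/11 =3211.09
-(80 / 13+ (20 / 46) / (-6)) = -5455 / 897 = -6.08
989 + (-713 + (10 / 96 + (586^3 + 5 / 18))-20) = 28977164983 / 144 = 201230312.38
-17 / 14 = -1.21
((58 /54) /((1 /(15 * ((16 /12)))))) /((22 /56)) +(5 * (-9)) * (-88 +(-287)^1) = 5028115 /297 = 16929.68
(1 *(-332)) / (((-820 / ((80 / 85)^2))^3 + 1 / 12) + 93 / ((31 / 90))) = 261095424 / 623844309991199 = 0.00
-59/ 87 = -0.68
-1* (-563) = 563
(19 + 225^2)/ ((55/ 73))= 336092/ 5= 67218.40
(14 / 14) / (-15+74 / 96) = -48 / 683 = -0.07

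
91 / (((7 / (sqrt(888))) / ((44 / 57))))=1144 * sqrt(222) / 57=299.04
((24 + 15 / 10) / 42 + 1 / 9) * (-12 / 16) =-181 / 336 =-0.54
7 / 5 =1.40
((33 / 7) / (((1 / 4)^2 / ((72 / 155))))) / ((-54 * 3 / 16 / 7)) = -11264 / 465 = -24.22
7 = 7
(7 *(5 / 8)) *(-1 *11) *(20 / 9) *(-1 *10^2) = 96250 / 9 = 10694.44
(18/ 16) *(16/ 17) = 18/ 17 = 1.06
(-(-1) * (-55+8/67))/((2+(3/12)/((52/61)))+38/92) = -20.28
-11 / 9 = -1.22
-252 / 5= -50.40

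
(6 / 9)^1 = 2 / 3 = 0.67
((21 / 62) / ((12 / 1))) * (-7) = -49 / 248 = -0.20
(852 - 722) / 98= 65 / 49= 1.33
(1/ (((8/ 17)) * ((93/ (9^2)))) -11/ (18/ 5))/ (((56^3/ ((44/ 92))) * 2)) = -29579/ 18030845952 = -0.00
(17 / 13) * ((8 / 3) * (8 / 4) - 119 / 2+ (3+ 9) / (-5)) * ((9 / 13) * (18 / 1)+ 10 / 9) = -22906106 / 22815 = -1003.99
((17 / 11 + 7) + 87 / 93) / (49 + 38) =3233 / 29667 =0.11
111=111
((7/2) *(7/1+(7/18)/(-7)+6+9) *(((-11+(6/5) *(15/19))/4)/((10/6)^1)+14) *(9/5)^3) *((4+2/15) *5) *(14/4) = 15380408169/38000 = 404747.58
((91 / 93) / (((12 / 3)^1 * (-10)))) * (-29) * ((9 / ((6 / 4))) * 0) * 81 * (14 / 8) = 0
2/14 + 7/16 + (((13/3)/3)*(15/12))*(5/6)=6305/3024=2.08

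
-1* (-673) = 673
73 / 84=0.87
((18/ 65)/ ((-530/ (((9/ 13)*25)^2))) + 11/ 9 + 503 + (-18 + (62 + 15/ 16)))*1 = 549.00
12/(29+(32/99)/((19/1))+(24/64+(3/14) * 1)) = 1264032/3118609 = 0.41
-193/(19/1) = -193/19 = -10.16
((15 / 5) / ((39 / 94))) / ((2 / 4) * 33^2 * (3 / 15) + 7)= 940 / 15067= 0.06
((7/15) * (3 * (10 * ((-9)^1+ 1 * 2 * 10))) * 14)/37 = 2156/37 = 58.27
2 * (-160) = -320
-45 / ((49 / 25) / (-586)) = 659250 / 49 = 13454.08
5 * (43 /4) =53.75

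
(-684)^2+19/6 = 2807155/6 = 467859.17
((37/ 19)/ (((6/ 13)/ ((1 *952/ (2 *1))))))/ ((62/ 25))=1430975/ 1767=809.83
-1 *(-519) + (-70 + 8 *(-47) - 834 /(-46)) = 2096 /23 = 91.13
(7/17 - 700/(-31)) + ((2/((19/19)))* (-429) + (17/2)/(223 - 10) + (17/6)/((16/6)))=-1497707053/1796016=-833.91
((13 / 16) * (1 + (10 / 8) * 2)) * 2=91 / 16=5.69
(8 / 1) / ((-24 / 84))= -28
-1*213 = -213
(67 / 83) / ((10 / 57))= 3819 / 830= 4.60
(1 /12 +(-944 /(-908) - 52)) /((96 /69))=-3187547 /87168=-36.57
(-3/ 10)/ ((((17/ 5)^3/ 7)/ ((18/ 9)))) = -525/ 4913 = -0.11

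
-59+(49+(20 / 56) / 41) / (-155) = -5277361 / 88970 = -59.32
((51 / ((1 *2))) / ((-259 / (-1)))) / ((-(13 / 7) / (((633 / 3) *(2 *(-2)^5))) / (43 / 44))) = 3701784 / 5291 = 699.64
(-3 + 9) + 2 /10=31 /5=6.20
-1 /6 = -0.17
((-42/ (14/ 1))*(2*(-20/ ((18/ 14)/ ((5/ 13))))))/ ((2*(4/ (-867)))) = -50575/ 13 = -3890.38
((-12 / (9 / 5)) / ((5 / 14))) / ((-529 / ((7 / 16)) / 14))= 343 / 1587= 0.22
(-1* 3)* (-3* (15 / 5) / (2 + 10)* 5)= 11.25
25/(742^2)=25/550564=0.00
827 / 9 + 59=1358 / 9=150.89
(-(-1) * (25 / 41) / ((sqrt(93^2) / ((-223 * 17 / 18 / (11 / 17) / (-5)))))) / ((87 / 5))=1611175 / 65682738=0.02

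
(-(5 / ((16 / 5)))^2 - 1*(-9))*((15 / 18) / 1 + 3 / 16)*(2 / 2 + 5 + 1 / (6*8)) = 23776319 / 589824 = 40.31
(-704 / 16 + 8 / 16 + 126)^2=27225 / 4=6806.25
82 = 82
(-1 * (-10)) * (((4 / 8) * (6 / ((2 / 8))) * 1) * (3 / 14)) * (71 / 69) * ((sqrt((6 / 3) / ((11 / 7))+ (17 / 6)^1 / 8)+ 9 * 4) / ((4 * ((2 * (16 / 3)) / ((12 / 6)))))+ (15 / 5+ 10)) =1065 * sqrt(28347) / 113344+ 250275 / 644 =390.21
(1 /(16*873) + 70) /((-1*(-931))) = 977761 /13004208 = 0.08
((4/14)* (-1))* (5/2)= -5/7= -0.71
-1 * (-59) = 59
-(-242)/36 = 121/18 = 6.72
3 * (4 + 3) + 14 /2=28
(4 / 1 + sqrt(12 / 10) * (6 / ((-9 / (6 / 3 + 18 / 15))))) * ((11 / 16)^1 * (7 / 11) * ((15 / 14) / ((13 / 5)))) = 0.30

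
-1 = -1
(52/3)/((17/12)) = 208/17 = 12.24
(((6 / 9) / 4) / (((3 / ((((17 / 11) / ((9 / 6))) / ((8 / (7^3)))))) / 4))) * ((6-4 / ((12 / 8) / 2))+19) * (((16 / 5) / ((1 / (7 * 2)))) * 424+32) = 5454923824 / 1485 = 3673349.38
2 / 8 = 1 / 4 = 0.25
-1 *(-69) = 69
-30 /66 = -5 /11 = -0.45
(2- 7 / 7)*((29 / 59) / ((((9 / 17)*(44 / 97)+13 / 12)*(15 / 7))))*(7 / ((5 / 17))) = 159339572 / 38628775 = 4.12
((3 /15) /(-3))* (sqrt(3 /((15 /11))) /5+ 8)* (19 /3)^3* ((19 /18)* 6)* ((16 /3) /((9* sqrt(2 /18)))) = -16681088 /10935-2085136* sqrt(55) /273375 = -1582.04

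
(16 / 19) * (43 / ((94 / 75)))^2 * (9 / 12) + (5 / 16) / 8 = 3994049855 / 5372288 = 743.45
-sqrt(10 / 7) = -sqrt(70) / 7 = -1.20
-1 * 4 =-4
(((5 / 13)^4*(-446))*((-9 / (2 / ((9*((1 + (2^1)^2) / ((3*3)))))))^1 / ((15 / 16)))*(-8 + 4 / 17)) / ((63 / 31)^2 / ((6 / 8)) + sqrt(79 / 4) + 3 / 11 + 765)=-304244220044635200000 / 128931884567417466457 + 197361387772560000*sqrt(79) / 128931884567417466457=-2.35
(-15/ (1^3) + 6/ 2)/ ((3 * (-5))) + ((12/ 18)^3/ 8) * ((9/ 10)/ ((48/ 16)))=73/ 90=0.81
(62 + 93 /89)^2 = 31483321 /7921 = 3974.66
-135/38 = -3.55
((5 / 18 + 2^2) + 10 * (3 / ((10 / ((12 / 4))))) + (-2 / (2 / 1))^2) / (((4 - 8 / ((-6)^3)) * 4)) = 771 / 872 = 0.88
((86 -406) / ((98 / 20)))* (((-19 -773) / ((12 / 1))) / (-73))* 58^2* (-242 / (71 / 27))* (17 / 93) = 26306113996800 / 7872977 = 3341317.27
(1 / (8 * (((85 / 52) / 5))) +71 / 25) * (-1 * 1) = -2739 / 850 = -3.22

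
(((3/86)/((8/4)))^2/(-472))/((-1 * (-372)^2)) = 0.00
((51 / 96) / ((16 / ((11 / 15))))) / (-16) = -187 / 122880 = -0.00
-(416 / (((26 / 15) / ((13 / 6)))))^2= -270400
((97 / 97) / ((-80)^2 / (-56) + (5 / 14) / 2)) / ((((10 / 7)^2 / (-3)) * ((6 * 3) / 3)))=343 / 159750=0.00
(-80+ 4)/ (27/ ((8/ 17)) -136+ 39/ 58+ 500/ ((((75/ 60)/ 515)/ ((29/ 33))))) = -581856/ 1385371195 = -0.00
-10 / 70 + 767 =5368 / 7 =766.86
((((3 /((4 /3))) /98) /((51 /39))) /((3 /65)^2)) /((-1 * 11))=-54925 /73304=-0.75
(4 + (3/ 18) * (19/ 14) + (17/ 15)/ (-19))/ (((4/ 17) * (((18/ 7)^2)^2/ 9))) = 64624973/ 17729280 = 3.65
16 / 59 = 0.27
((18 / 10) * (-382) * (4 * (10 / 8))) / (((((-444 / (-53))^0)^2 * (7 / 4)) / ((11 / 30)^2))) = -46222 / 175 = -264.13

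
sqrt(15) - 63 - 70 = -133 + sqrt(15) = -129.13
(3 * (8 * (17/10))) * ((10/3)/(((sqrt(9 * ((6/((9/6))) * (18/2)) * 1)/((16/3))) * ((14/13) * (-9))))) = -7072/1701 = -4.16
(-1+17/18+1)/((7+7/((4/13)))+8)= 34/1359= 0.03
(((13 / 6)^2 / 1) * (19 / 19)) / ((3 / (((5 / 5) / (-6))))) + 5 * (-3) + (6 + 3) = -4057 / 648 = -6.26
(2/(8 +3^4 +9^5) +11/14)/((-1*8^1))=-325273/3311728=-0.10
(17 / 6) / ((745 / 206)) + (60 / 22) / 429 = 2776673 / 3515655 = 0.79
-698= -698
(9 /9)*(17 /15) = 17 /15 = 1.13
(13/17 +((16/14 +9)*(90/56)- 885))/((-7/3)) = 8675871/23324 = 371.97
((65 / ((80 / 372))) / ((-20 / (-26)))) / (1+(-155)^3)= -15717 / 148954960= -0.00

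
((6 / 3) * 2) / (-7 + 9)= 2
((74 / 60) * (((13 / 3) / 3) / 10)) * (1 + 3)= 481 / 675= 0.71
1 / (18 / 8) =4 / 9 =0.44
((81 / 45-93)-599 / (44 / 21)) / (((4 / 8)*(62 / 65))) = -1078467 / 1364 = -790.66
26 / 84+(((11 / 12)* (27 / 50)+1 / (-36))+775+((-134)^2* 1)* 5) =1141002787 / 12600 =90555.78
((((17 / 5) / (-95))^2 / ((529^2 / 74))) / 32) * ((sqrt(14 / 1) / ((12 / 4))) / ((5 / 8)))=10693 * sqrt(14) / 1894173768750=0.00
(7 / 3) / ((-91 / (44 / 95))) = -44 / 3705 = -0.01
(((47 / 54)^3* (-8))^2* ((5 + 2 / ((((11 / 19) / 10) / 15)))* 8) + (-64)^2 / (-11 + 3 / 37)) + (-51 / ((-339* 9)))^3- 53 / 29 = 2090590967344878115803592 / 18010674283760598627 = 116075.11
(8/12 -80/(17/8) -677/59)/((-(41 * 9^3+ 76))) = 145801/90164685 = 0.00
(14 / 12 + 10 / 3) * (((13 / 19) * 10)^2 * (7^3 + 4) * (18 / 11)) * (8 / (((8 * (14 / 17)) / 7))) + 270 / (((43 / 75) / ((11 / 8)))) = 694904404725 / 683012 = 1017411.71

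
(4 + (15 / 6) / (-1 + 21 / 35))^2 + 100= 1681 / 16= 105.06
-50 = -50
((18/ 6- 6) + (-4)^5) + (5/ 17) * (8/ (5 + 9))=-122193/ 119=-1026.83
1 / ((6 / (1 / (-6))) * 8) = -1 / 288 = -0.00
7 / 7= 1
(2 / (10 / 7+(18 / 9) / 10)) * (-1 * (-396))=9240 / 19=486.32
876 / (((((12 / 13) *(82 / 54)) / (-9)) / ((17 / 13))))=-301563 / 41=-7355.20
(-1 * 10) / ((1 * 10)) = -1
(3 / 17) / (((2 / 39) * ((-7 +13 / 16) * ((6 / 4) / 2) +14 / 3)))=11232 / 85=132.14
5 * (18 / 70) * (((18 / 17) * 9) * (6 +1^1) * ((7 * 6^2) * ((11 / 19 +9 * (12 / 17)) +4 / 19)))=847628712 / 5491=154366.91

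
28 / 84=1 / 3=0.33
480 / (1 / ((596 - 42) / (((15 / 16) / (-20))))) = -5672960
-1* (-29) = 29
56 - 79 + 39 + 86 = 102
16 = 16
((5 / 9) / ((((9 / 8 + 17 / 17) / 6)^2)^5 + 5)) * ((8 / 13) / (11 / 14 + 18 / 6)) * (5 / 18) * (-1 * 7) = -7855130971157299200 / 223668227983735017041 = -0.04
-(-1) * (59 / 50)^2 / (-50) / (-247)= 3481 / 30875000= 0.00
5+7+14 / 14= 13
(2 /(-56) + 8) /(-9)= -223 /252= -0.88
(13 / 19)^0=1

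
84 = 84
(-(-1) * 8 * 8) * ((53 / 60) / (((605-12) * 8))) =106 / 8895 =0.01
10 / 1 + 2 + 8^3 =524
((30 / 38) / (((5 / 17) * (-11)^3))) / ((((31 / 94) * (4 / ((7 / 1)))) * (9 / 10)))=-27965 / 2351877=-0.01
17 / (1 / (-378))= -6426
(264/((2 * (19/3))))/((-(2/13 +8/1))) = -2574/1007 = -2.56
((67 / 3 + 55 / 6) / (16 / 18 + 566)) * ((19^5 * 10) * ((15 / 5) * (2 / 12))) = 7019740665 / 10204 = 687940.09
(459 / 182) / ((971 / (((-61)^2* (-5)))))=-8539695 / 176722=-48.32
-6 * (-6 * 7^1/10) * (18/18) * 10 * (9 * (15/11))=34020/11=3092.73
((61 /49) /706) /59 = 61 /2041046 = 0.00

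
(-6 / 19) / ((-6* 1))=1 / 19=0.05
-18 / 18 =-1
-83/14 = -5.93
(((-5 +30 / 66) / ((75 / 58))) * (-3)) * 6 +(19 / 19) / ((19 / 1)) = 13235 / 209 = 63.33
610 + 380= 990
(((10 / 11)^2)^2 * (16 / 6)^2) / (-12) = -160000 / 395307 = -0.40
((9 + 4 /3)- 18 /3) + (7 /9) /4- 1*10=-197 /36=-5.47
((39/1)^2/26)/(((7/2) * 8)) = 117/56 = 2.09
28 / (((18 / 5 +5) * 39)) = 140 / 1677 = 0.08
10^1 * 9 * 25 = 2250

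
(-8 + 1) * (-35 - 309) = 2408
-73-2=-75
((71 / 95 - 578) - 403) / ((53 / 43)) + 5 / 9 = -36013813 / 45315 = -794.74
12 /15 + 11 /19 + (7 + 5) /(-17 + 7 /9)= 4433 /6935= 0.64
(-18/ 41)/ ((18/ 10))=-10/ 41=-0.24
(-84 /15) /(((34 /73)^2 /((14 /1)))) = -522242 /1445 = -361.41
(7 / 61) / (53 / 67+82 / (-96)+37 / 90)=337680 / 1024007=0.33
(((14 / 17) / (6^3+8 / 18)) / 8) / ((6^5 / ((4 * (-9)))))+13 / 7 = 41328719 / 22253952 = 1.86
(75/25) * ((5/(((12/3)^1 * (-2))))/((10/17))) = -51/16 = -3.19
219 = 219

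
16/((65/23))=5.66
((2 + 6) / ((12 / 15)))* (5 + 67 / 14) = 685 / 7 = 97.86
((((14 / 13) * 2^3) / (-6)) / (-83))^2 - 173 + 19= -1613634890 / 10478169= -154.00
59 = 59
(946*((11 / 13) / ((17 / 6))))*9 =561924 / 221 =2542.64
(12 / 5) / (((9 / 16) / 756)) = 16128 / 5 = 3225.60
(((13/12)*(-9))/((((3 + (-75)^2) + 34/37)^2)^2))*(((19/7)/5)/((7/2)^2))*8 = -0.00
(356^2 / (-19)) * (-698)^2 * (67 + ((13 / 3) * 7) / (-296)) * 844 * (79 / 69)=-30571263781019115040 / 145521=-210081457528598.04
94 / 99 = 0.95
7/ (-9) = -7/ 9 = -0.78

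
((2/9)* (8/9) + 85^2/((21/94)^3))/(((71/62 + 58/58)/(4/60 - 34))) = -568135950165904/55427085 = -10250150.27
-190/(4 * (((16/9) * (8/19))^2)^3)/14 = -2375200454229495/123145302310912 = -19.29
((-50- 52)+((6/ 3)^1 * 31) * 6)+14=284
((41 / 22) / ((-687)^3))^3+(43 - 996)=-345916737802321118673931556970209 / 362976639876517438272750846696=-953.00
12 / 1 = 12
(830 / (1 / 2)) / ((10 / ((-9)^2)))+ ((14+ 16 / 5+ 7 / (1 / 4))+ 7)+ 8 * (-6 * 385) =-24909 / 5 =-4981.80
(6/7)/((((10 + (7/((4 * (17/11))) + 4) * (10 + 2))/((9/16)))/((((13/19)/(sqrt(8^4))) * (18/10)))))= 53703/414364160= 0.00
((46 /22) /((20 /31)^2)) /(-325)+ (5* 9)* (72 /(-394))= -2320954291 /281710000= -8.24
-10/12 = -5/6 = -0.83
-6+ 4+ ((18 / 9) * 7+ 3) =15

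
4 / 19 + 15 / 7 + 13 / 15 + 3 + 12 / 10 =14803 / 1995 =7.42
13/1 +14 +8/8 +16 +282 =326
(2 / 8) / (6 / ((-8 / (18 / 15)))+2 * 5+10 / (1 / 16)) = 5 / 3382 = 0.00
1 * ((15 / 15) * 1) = 1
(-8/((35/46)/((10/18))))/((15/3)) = -368/315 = -1.17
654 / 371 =1.76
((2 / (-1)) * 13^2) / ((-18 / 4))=676 / 9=75.11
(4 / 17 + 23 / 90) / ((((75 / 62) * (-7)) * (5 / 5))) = -23281 / 401625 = -0.06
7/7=1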